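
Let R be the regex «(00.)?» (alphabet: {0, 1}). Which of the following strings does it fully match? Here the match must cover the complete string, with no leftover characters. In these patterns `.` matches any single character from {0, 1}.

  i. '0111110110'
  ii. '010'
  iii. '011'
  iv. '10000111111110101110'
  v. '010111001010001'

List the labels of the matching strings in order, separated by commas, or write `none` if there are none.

i → no match
ii → no match
iii → no match
iv → no match
v → no match

none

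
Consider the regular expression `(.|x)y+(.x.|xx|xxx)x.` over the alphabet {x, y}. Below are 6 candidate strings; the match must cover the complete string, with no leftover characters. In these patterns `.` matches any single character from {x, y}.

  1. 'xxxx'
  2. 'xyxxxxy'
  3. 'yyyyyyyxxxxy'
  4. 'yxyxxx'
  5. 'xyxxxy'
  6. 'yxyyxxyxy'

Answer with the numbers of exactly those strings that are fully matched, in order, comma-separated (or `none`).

1. 'xxxx' → no match
2. 'xyxxxxy' → match
3. 'yyyyyyyxxxxy' → match
4. 'yxyxxx' → no match
5. 'xyxxxy' → match
6. 'yxyyxxyxy' → no match

2, 3, 5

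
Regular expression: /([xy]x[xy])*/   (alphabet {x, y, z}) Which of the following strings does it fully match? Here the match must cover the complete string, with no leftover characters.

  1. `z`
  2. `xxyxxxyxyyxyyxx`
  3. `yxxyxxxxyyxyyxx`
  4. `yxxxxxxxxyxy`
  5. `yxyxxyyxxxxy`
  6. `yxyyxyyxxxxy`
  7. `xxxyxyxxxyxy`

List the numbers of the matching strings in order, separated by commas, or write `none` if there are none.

1. `z` → no match
2 → match
3 → match
4. `yxxxxxxxxyxy` → match
5. `yxyxxyyxxxxy` → match
6. `yxyyxyyxxxxy` → match
7. `xxxyxyxxxyxy` → match

2, 3, 4, 5, 6, 7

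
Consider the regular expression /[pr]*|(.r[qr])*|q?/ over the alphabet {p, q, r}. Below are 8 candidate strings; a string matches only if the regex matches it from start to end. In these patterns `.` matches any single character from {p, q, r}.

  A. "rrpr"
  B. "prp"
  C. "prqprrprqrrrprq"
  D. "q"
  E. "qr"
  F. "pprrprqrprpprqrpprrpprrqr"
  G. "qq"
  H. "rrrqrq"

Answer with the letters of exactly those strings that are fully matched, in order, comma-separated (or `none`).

A. "rrpr" → match
B. "prp" → match
C → match
D. "q" → match
E. "qr" → no match
F → no match
G. "qq" → no match
H. "rrrqrq" → match

A, B, C, D, H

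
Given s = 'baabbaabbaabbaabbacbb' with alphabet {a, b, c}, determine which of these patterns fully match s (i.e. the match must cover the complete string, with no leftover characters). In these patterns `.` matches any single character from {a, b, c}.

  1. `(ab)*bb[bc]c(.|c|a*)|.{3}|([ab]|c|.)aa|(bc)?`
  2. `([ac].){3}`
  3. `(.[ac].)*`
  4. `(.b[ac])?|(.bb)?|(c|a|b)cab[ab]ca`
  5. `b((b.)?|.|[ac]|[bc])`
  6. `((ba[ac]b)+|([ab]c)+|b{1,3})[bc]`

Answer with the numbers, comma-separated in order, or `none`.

1 → no match
2 → no match
3 → no match
4 → no match
5 → no match
6 → match

6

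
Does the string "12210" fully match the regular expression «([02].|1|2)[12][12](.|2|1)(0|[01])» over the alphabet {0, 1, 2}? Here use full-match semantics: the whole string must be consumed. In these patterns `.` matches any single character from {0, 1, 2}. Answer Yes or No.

Yes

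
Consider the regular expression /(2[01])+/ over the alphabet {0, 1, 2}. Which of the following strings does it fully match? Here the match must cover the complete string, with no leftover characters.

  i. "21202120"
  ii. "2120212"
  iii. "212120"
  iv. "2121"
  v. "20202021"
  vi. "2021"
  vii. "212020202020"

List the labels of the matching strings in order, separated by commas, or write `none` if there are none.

i, iii, iv, v, vi, vii

i. "21202120" → match
ii. "2120212" → no match
iii. "212120" → match
iv. "2121" → match
v. "20202021" → match
vi. "2021" → match
vii. "212020202020" → match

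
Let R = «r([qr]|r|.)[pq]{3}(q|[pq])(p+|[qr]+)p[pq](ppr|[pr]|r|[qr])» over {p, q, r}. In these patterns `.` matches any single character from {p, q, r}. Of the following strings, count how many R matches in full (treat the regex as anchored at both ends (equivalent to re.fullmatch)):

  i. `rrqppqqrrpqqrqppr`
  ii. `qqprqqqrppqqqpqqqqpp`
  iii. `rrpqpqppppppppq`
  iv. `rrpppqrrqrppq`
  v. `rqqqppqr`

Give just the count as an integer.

2

i → no match
ii → no match — must start with `r`
iii → match
iv → match
v → no match
Total matched: 2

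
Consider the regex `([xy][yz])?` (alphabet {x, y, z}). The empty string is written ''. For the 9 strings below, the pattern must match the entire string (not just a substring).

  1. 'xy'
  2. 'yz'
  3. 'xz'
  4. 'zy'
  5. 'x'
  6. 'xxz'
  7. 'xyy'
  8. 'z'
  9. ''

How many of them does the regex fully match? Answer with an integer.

4

1 → match
2 → match
3 → match
4 → no match
5 → no match
6 → no match
7 → no match
8 → no match
9 → match
Total matched: 4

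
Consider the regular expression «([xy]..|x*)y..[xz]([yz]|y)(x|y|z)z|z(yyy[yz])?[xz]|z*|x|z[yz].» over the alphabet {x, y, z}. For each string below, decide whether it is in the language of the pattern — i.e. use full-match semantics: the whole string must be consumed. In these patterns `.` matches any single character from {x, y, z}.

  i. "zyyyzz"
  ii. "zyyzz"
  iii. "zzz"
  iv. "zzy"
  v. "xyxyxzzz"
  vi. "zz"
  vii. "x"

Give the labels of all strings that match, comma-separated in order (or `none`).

i. "zyyyzz" → match
ii. "zyyzz" → no match
iii. "zzz" → match
iv. "zzy" → match
v. "xyxyxzzz" → match
vi. "zz" → match
vii. "x" → match

i, iii, iv, v, vi, vii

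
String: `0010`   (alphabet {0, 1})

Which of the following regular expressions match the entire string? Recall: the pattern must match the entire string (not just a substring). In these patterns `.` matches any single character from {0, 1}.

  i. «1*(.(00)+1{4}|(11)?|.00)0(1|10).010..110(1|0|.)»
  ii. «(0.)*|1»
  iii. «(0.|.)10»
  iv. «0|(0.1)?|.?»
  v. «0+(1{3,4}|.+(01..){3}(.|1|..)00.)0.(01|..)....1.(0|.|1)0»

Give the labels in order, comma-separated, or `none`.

iii

i → no match
ii → no match
iii → match
iv → no match
v → no match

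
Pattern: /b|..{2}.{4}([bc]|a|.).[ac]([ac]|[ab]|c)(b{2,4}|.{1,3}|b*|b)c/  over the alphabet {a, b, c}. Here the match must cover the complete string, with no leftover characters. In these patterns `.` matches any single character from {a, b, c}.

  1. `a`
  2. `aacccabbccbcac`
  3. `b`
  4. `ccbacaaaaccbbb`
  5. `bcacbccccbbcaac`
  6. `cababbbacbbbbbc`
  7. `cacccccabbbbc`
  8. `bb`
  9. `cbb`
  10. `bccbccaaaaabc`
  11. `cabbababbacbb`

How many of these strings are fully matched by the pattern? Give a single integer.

1 → no match
2 → match
3 → match
4 → no match
5 → no match
6 → no match
7 → no match
8 → no match
9 → no match
10 → match
11 → no match
Total matched: 3

3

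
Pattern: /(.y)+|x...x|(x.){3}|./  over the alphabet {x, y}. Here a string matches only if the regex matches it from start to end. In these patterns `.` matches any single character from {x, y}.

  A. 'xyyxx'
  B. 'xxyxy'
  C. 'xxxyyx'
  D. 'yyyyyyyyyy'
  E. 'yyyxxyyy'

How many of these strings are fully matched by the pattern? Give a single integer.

2

A. 'xyyxx' → match
B. 'xxyxy' → no match
C. 'xxxyyx' → no match
D. 'yyyyyyyyyy' → match
E. 'yyyxxyyy' → no match
Total matched: 2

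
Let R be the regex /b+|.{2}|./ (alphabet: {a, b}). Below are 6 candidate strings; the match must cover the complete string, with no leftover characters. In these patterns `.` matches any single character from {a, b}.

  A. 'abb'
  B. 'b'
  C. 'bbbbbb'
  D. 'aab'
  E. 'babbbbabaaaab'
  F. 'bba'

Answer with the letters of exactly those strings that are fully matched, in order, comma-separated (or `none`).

A. 'abb' → no match
B. 'b' → match
C. 'bbbbbb' → match
D. 'aab' → no match
E → no match
F. 'bba' → no match

B, C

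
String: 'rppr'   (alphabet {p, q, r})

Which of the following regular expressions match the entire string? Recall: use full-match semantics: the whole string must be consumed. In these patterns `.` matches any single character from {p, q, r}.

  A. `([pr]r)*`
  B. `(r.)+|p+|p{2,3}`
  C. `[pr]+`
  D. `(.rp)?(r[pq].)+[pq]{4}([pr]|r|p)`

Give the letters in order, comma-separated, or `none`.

C

A → no match
B → no match
C → match
D → no match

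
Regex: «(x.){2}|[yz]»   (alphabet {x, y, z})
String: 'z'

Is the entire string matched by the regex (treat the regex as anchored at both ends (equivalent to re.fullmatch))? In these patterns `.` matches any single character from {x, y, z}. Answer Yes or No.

Yes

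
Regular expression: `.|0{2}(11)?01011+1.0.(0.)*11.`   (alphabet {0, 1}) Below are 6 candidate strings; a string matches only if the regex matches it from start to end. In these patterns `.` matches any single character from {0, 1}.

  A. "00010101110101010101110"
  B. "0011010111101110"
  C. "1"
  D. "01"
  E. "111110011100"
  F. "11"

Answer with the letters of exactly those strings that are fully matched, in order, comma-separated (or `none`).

B, C

A → no match
B → match
C → match
D → no match
E → no match
F → no match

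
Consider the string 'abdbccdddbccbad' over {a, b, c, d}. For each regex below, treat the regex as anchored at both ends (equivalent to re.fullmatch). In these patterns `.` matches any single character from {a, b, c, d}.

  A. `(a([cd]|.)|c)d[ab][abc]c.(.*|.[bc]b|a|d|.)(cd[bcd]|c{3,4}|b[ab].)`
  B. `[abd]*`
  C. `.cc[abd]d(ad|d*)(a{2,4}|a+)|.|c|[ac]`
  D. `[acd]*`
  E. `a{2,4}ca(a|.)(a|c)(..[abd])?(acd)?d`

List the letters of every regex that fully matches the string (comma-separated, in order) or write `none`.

A

A → match
B → no match
C → no match
D → no match
E → no match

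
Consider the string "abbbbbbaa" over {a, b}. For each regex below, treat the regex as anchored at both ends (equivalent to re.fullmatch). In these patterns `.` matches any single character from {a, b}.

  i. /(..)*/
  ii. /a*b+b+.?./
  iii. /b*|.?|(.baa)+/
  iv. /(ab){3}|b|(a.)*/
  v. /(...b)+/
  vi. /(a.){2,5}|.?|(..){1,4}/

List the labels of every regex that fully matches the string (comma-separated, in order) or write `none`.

i → no match
ii → match
iii → no match
iv → no match
v → no match — must end with "b"
vi → no match

ii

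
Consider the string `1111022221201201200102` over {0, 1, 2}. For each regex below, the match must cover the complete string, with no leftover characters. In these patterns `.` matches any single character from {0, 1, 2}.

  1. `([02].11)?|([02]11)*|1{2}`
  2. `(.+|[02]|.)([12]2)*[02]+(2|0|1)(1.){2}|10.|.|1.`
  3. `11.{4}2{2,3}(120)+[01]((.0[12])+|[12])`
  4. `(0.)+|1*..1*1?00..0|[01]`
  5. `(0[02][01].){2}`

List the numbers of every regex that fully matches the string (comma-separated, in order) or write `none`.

3

1 → no match
2 → no match
3 → match
4 → no match
5 → no match — must start with `0`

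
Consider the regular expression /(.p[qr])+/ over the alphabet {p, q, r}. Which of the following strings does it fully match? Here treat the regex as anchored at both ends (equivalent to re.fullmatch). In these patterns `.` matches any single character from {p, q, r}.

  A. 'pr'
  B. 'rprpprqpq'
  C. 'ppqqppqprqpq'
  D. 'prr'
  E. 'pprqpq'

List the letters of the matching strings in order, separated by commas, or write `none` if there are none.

A. 'pr' → no match
B. 'rprpprqpq' → match
C. 'ppqqppqprqpq' → no match
D. 'prr' → no match
E. 'pprqpq' → match

B, E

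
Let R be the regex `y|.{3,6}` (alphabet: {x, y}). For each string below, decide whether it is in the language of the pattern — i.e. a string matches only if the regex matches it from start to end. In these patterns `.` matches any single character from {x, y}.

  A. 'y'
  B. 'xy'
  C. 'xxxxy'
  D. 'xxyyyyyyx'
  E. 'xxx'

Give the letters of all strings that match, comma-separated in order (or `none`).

A → match
B → no match
C → match
D → no match
E → match

A, C, E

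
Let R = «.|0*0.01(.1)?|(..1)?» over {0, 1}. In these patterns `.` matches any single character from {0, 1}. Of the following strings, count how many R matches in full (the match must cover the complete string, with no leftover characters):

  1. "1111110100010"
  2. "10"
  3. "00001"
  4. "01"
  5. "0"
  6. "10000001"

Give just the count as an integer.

2

1 → no match
2 → no match
3 → match
4 → no match
5 → match
6 → no match
Total matched: 2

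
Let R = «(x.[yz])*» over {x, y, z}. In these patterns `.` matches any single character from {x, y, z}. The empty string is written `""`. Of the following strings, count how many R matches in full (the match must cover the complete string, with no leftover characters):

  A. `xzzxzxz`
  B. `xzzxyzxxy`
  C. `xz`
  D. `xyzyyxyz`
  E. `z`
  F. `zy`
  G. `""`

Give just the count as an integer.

A → no match
B → match
C → no match
D → no match
E → no match
F → no match
G → match
Total matched: 2

2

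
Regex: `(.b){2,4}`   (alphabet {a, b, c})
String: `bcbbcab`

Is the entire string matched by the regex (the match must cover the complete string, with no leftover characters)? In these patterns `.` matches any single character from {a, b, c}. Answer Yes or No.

No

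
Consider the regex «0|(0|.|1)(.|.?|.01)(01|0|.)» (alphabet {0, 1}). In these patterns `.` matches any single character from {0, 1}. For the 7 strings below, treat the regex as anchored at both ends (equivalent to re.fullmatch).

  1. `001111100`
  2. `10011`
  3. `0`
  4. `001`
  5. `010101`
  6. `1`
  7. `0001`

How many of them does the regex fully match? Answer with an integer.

5

1 → no match
2 → match
3 → match
4 → match
5 → match
6 → no match
7 → match
Total matched: 5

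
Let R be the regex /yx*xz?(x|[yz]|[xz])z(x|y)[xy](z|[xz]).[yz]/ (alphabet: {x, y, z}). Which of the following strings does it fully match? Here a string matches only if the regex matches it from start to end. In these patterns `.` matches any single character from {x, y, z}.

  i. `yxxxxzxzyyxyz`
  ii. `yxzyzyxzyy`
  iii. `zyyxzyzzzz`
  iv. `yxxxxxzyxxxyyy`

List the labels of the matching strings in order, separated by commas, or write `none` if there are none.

i, ii

i → match
ii. `yxzyzyxzyy` → match
iii. `zyyxzyzzzz` → no match — must start with `y`
iv → no match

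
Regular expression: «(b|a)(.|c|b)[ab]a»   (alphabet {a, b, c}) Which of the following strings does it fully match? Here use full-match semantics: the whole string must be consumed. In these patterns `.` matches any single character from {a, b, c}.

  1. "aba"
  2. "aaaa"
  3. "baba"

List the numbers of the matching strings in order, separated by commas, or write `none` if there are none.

2, 3

1 → no match
2 → match
3 → match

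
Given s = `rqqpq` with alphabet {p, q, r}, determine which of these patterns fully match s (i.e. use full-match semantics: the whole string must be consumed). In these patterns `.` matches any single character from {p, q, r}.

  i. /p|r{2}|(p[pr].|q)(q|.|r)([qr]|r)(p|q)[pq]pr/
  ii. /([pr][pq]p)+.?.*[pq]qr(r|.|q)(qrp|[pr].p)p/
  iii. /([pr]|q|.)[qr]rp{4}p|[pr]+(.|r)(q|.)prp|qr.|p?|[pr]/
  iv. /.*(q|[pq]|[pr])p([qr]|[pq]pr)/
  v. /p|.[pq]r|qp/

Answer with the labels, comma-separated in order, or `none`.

iv

i → no match
ii → no match — must end with `p`
iii → no match
iv → match
v → no match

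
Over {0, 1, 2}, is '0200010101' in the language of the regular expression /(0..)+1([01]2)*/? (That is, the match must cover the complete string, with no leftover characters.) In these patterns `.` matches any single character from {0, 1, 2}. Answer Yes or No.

Yes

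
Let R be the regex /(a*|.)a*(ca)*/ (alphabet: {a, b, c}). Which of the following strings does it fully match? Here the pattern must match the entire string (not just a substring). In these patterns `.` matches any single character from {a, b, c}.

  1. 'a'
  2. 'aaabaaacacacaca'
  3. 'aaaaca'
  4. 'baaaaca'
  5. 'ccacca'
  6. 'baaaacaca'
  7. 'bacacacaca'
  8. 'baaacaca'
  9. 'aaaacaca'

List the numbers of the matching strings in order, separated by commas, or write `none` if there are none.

1 → match
2 → no match
3 → match
4 → match
5 → no match
6 → match
7 → match
8 → match
9 → match

1, 3, 4, 6, 7, 8, 9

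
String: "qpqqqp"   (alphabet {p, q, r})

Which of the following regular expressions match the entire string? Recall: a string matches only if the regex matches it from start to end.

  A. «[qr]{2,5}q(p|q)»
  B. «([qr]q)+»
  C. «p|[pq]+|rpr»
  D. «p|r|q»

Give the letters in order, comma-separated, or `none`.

C

A → no match
B → no match — must end with "q"
C → match
D → no match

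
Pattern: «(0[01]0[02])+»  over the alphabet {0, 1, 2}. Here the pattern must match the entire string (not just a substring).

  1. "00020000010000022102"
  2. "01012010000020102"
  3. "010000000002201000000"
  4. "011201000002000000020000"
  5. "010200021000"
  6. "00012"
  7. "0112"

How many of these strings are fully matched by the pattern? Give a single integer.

0

1 → no match
2 → no match
3 → no match
4 → no match
5 → no match
6 → no match
7 → no match
Total matched: 0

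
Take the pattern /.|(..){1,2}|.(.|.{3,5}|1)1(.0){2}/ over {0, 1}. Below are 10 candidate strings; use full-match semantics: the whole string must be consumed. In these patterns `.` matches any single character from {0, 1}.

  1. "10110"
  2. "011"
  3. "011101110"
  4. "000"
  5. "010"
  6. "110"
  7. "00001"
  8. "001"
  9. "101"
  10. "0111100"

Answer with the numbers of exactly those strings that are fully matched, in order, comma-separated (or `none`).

1. "10110" → no match
2. "011" → no match
3. "011101110" → no match
4. "000" → no match
5. "010" → no match
6. "110" → no match
7. "00001" → no match
8. "001" → no match
9. "101" → no match
10. "0111100" → no match

none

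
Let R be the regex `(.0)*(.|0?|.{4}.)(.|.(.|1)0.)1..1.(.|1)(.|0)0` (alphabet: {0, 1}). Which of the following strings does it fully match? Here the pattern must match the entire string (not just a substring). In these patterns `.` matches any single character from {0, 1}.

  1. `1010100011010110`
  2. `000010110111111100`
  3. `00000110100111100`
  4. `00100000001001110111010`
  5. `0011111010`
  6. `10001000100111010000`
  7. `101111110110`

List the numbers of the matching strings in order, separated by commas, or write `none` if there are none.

1 → match
2 → match
3 → no match
4 → no match
5. `0011111010` → match
6 → match
7. `101111110110` → match

1, 2, 5, 6, 7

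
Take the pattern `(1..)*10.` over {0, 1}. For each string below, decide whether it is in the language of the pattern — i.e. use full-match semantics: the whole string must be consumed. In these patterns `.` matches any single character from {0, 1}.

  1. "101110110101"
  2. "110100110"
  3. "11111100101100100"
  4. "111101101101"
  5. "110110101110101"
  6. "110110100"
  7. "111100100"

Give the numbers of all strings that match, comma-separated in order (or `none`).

1, 4, 5, 6, 7

1 → match
2 → no match
3 → no match
4 → match
5 → match
6 → match
7 → match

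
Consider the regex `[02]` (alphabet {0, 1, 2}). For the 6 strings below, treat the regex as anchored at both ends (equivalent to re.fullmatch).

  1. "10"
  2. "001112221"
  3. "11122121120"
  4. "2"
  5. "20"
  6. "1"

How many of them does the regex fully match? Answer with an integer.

1

1 → no match
2 → no match
3 → no match
4 → match
5 → no match
6 → no match
Total matched: 1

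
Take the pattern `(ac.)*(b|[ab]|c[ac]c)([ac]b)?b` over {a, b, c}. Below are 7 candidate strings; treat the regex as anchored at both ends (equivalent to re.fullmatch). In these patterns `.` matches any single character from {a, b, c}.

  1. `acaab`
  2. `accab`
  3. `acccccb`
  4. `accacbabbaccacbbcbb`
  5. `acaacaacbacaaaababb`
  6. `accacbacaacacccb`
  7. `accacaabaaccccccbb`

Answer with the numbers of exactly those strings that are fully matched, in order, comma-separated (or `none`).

1, 2, 3, 6

1 → match
2 → match
3 → match
4 → no match
5 → no match
6 → match
7 → no match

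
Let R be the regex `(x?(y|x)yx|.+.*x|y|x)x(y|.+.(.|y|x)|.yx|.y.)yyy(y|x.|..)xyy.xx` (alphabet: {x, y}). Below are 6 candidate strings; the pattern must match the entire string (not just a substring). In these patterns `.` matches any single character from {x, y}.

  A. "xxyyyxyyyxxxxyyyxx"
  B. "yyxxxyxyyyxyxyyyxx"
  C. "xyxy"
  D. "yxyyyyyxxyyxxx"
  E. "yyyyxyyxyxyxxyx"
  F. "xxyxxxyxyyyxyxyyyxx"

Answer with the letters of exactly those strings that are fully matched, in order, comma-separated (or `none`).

A → no match
B → match
C. "xyxy" → no match — must end with "xx"
D → match
E → no match — must end with "xx"
F → match

B, D, F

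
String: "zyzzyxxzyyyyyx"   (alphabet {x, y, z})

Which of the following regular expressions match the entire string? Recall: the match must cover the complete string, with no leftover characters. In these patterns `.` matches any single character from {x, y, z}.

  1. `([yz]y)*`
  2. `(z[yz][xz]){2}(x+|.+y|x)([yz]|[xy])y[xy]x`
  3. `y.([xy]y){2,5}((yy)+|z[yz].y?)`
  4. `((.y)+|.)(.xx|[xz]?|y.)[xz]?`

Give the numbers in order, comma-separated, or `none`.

2

1 → no match
2 → match
3 → no match — must start with "y"
4 → no match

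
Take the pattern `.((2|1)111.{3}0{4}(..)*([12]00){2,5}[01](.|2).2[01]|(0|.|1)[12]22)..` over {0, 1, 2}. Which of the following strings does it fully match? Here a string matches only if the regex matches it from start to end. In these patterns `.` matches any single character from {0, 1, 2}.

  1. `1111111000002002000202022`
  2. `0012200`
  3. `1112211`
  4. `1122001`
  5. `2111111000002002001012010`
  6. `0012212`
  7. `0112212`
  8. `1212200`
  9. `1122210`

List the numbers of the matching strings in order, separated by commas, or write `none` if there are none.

1 → match
2 → match
3 → match
4 → no match
5 → match
6 → match
7 → match
8 → match
9 → match

1, 2, 3, 5, 6, 7, 8, 9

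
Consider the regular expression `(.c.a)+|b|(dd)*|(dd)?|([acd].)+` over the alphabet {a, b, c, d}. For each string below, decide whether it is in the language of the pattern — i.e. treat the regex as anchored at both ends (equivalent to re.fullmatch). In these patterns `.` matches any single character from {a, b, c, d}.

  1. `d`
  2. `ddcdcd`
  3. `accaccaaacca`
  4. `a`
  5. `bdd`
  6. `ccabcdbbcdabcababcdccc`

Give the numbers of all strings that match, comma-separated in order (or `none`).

2, 3

1 → no match
2 → match
3 → match
4 → no match
5 → no match
6 → no match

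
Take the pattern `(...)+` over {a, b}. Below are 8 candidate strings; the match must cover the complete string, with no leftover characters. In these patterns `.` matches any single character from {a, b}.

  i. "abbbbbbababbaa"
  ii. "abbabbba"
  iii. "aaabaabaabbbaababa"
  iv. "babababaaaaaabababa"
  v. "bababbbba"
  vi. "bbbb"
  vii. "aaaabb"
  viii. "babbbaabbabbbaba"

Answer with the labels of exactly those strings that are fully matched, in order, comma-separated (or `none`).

i → no match
ii → no match
iii → match
iv → no match
v → match
vi → no match
vii → match
viii → no match

iii, v, vii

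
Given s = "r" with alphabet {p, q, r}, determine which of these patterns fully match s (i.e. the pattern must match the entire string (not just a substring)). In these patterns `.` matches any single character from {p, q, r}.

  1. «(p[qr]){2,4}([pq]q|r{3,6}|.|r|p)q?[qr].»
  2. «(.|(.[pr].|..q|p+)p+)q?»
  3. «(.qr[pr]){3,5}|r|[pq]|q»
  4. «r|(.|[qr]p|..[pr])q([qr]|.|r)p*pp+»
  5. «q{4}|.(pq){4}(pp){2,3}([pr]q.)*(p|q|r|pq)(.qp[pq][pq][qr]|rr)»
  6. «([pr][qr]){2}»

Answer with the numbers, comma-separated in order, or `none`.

1 → no match — must start with "p"
2 → match
3 → match
4 → match
5 → no match
6 → no match

2, 3, 4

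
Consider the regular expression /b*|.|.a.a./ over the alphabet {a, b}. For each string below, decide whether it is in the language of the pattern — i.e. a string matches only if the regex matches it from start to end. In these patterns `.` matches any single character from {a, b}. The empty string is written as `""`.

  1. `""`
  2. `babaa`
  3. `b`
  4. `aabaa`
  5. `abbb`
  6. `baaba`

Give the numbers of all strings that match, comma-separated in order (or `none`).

1, 2, 3, 4

1 → match
2 → match
3 → match
4 → match
5 → no match
6 → no match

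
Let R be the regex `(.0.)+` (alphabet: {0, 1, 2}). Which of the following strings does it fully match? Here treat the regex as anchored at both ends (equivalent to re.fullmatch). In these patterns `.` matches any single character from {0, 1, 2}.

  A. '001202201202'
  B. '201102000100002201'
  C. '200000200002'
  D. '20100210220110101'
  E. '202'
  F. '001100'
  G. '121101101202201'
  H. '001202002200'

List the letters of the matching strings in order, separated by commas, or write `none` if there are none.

A, B, C, E, F, H

A. '001202201202' → match
B → match
C. '200000200002' → match
D → no match
E. '202' → match
F. '001100' → match
G → no match
H. '001202002200' → match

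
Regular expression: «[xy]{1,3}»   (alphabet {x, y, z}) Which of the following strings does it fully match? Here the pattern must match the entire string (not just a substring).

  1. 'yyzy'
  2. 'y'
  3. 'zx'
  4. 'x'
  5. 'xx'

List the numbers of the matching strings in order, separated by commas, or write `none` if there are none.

2, 4, 5

1 → no match
2 → match
3 → no match
4 → match
5 → match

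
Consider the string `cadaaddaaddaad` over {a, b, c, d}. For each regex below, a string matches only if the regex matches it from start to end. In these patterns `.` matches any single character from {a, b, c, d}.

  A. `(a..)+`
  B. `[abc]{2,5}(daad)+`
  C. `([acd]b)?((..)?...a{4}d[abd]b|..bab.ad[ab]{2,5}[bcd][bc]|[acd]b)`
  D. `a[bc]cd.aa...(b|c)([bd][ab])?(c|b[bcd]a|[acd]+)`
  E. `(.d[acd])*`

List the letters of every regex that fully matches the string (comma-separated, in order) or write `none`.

A → no match — must start with `a`
B → match
C → no match
D → no match — must start with `a`
E → no match

B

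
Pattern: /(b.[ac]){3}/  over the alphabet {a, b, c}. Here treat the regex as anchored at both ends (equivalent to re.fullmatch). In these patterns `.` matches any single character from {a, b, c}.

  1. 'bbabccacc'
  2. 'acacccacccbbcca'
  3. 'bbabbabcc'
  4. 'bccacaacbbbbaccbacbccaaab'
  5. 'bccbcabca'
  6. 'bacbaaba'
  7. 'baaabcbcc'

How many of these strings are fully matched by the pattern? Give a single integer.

1. 'bbabccacc' → no match
2 → no match — must start with 'b'
3. 'bbabbabcc' → match
4 → no match
5. 'bccbcabca' → match
6. 'bacbaaba' → no match
7. 'baaabcbcc' → no match
Total matched: 2

2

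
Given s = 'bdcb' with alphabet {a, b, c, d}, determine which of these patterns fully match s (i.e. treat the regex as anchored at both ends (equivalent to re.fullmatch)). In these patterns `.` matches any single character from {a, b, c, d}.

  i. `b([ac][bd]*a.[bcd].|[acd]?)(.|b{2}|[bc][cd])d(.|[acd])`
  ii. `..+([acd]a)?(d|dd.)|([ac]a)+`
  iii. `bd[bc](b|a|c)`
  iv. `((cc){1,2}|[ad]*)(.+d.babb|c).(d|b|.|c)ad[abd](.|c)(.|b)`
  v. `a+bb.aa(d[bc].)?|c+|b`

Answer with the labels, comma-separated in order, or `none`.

i → no match
ii → no match
iii → match
iv → no match
v → no match

iii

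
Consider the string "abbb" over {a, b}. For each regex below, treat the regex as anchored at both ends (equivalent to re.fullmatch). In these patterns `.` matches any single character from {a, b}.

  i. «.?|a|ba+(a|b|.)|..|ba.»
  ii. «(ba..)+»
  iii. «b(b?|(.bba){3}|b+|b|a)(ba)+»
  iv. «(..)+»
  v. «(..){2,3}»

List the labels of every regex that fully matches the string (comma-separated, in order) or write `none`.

iv, v

i → no match
ii → no match — must start with "ba"
iii → no match — must start with "b"
iv → match
v → match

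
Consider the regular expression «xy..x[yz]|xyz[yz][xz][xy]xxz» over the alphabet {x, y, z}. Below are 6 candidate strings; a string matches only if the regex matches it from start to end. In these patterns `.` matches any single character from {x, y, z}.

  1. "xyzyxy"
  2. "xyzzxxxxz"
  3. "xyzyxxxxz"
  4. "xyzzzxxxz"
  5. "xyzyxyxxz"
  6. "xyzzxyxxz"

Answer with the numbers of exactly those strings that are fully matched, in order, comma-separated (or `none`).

1, 2, 3, 4, 5, 6

1 → match
2 → match
3 → match
4 → match
5 → match
6 → match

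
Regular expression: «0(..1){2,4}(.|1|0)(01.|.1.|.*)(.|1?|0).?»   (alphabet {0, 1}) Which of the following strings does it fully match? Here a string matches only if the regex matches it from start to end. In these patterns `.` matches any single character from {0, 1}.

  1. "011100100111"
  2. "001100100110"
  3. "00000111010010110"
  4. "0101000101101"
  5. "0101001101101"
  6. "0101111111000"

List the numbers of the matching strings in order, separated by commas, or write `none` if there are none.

1, 2, 5, 6

1. "011100100111" → match
2. "001100100110" → match
3 → no match
4 → no match
5 → match
6 → match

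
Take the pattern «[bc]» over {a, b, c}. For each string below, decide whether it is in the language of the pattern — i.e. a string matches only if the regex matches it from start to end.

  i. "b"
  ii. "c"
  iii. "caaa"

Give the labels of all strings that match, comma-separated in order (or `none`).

i, ii

i → match
ii → match
iii → no match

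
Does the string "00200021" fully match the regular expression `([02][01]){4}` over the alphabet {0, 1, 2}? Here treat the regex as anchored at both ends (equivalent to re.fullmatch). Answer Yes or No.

Yes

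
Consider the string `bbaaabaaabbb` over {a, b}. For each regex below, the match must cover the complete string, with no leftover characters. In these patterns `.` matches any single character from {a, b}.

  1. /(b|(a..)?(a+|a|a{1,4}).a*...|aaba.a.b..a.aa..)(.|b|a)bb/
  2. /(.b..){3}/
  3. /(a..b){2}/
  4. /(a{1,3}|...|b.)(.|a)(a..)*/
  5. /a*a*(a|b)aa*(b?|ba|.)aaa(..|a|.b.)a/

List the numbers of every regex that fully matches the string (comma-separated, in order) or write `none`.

2

1 → no match
2 → match
3 → no match — must start with `a`
4 → no match
5 → no match — must end with `a`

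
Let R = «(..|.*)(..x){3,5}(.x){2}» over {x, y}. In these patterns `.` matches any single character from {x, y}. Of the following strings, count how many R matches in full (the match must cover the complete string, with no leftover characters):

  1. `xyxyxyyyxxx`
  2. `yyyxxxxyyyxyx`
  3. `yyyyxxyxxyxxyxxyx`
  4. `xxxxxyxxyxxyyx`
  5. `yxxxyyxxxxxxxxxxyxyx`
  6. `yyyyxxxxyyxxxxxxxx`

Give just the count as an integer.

2

1 → no match
2 → no match
3 → no match
4 → no match
5 → match
6 → match
Total matched: 2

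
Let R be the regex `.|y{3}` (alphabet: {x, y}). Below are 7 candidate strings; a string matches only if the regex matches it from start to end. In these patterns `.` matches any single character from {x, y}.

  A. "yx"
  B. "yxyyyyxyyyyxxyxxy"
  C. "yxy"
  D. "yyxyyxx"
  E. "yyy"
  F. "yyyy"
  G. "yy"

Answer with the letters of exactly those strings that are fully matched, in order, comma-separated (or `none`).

A → no match
B → no match
C → no match
D → no match
E → match
F → no match
G → no match

E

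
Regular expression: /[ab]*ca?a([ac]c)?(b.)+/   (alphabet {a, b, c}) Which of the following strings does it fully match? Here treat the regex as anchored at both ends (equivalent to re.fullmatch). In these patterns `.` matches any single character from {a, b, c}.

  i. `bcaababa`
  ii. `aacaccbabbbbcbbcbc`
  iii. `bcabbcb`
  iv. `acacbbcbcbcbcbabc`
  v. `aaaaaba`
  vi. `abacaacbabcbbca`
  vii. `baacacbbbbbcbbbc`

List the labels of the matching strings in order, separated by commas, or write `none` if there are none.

i

i. `bcaababa` → match
ii → no match
iii. `bcabbcb` → no match
iv → no match
v. `aaaaaba` → no match
vi → no match
vii → no match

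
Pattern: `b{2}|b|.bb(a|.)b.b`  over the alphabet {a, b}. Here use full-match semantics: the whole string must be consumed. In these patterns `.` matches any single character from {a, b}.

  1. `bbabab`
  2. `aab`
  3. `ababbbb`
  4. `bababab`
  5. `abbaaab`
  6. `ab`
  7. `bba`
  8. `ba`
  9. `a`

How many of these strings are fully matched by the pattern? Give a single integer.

1. `bbabab` → no match
2. `aab` → no match
3. `ababbbb` → no match
4. `bababab` → no match
5. `abbaaab` → no match
6. `ab` → no match
7. `bba` → no match — must end with `b`
8. `ba` → no match — must end with `b`
9. `a` → no match — must end with `b`
Total matched: 0

0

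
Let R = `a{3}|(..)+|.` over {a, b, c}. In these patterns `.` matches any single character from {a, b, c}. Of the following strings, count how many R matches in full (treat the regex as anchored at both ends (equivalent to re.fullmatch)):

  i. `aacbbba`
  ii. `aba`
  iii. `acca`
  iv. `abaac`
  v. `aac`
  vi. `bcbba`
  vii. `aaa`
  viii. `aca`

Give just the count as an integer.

2

i → no match
ii → no match
iii → match
iv → no match
v → no match
vi → no match
vii → match
viii → no match
Total matched: 2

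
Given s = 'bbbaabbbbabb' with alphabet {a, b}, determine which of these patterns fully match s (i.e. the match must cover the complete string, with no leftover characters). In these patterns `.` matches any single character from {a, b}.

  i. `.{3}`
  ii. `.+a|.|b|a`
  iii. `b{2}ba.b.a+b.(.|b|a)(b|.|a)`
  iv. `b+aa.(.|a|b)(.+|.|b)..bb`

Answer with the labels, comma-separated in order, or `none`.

i → no match
ii → no match
iii → no match
iv → match

iv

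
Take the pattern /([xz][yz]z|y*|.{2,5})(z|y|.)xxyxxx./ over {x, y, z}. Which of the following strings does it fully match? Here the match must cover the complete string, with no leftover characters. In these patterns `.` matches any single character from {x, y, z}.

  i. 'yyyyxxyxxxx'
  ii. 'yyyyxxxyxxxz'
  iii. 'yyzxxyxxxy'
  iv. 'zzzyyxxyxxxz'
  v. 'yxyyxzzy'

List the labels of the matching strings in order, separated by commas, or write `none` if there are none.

i → match
ii → match
iii → match
iv → match
v → no match

i, ii, iii, iv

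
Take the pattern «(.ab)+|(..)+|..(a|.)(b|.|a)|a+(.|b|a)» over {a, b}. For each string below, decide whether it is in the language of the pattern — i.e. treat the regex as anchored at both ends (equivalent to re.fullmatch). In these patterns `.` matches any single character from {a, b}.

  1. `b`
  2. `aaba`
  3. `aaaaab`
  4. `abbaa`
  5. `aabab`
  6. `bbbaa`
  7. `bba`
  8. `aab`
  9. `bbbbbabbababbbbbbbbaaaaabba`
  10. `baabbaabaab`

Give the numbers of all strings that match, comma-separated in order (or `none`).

2, 3, 8

1 → no match
2 → match
3 → match
4 → no match
5 → no match
6 → no match
7 → no match
8 → match
9 → no match
10 → no match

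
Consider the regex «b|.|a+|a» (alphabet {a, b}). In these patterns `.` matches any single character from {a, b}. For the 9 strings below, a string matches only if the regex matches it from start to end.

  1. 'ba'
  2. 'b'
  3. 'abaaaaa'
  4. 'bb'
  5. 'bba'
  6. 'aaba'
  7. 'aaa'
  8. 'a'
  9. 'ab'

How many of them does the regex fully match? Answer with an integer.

1 → no match
2 → match
3 → no match
4 → no match
5 → no match
6 → no match
7 → match
8 → match
9 → no match
Total matched: 3

3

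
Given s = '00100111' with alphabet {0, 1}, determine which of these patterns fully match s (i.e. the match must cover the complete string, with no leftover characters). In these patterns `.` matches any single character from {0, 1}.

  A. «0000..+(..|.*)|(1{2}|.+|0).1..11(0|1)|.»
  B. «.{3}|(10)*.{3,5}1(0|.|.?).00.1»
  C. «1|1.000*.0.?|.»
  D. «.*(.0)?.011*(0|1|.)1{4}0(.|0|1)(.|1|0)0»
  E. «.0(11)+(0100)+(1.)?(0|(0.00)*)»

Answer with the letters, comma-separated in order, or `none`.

A

A → match
B → no match
C → no match
D → no match — must end with '0'
E → no match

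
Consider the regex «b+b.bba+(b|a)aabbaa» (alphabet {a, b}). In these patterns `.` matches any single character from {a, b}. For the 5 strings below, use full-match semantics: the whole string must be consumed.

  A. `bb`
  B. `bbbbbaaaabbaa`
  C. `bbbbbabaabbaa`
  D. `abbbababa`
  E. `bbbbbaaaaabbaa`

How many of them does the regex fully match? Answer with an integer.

A → no match — must end with `aabbaa`
B → match
C → match
D → no match — must start with `b`
E → match
Total matched: 3

3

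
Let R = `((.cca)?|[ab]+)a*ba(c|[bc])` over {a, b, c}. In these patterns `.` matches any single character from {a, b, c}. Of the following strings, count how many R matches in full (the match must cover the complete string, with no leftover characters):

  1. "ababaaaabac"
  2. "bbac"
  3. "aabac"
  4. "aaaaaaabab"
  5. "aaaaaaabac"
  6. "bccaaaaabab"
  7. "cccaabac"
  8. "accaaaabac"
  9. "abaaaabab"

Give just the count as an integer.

9

1 → match
2 → match
3 → match
4 → match
5 → match
6 → match
7 → match
8 → match
9 → match
Total matched: 9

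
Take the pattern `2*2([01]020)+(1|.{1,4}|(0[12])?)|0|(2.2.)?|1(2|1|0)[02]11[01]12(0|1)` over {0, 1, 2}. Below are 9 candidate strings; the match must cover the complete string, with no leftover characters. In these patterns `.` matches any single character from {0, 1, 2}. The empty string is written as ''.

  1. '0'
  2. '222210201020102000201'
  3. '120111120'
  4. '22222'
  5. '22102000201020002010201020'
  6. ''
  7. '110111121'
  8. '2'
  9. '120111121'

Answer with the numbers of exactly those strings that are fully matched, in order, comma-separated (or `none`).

1, 2, 3, 5, 6, 7, 9

1 → match
2 → match
3 → match
4 → no match
5 → match
6 → match
7 → match
8 → no match
9 → match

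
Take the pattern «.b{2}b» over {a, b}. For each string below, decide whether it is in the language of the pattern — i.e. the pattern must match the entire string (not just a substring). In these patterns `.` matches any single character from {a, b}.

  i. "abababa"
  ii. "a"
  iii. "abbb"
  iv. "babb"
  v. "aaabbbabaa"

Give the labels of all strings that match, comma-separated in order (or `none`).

i → no match — must end with "bb"
ii → no match — must end with "bb"
iii → match
iv → no match
v → no match — must end with "bb"

iii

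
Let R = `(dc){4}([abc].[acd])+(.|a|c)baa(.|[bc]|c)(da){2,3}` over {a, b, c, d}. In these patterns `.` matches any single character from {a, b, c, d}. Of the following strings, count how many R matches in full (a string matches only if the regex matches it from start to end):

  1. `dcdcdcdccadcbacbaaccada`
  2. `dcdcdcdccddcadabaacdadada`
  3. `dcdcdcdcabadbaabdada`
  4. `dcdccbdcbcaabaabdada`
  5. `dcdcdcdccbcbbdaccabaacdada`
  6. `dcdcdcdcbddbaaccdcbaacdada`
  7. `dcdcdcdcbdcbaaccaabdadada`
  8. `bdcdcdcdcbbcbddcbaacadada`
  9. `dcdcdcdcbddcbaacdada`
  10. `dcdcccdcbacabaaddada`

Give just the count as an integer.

1 → no match
2 → match
3 → match
4 → no match
5 → match
6 → match
7 → no match
8 → no match — must start with `dc`
9 → match
10 → no match
Total matched: 5

5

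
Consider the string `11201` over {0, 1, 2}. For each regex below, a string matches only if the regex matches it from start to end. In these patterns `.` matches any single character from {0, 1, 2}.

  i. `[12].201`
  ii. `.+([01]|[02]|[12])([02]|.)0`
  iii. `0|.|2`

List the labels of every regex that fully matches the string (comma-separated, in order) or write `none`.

i

i → match
ii → no match — must end with `0`
iii → no match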